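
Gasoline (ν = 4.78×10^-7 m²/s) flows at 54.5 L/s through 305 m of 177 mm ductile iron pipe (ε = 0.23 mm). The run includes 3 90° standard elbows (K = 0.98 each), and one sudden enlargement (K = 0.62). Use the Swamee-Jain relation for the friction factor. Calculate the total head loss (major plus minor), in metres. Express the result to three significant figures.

V = 4Q/(πD²) = 2.215 m/s; V²/2g = 0.2500 m
Re = 8.20×10^5, ε/D = 0.00130 → f = 0.02135 (Swamee-Jain)
Major: h_f = f(L/D)·V²/2g = 0.02135·1723·0.2500 = 9.199 m
Minor: ΣK = 3.56; h_m = ΣK·V²/2g = 0.8902 m
Total H_L = 9.199 + 0.8902 = 10.09 m

H_L ≈ 10.1 m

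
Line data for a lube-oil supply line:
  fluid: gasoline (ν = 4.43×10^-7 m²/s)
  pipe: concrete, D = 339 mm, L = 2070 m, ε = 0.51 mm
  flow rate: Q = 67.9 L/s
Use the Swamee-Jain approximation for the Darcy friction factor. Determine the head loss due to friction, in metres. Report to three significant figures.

h_f ≈ 3.92 m

V = 4Q/(πD²) = 4·0.0679/(π·0.339²) = 0.7523 m/s
Re = VD/ν = 0.7523·0.339/4.43×10^-7 = 5.76×10^5 → turbulent
ε/D = 0.51/339 = 0.00150
Swamee-Jain: f = 0.02224
h_f = f(L/D)V²/(2g) = 0.02224·(2070/0.339)·0.7523²/(2·9.81) = 3.918 m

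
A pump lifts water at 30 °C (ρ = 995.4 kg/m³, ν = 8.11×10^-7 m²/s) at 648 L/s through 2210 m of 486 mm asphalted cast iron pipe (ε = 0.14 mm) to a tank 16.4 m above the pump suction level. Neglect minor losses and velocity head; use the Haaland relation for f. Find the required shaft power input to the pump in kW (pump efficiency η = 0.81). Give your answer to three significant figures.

V = 4Q/(πD²) = 3.493 m/s; Re = 2.09×10^6; ε/D = 2.88×10^-4; f = 0.01516
h_f = f(L/D)V²/2g = 42.88 m
Total head H = z + h_f = 16.4 + 42.88 = 59.28 m
P_hyd = ρgQH = 995.4·9.81·0.648·59.28 = 375.1 kW
P_shaft = P_hyd/η = 375.1/0.81 = 463.1 kW

P_shaft ≈ 463 kW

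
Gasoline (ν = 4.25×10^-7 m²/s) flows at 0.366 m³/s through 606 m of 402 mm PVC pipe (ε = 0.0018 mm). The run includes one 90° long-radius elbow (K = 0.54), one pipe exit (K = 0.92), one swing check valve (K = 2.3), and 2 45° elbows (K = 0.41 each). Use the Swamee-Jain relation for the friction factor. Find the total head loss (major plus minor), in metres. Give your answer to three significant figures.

V = 4Q/(πD²) = 2.884 m/s; V²/2g = 0.4238 m
Re = 2.73×10^6, ε/D = 4.48×10^-6 → f = 0.01008 (Swamee-Jain)
Major: h_f = f(L/D)·V²/2g = 0.01008·1507·0.4238 = 6.440 m
Minor: ΣK = 4.58; h_m = ΣK·V²/2g = 1.941 m
Total H_L = 6.440 + 1.941 = 8.382 m

H_L ≈ 8.38 m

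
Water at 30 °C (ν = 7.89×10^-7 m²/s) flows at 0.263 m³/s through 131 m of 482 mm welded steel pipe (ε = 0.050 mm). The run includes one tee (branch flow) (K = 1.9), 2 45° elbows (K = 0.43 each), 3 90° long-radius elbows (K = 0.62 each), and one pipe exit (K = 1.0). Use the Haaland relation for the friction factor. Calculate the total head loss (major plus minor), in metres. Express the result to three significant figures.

H_L ≈ 0.984 m

V = 4Q/(πD²) = 1.441 m/s; V²/2g = 0.1059 m
Re = 8.81×10^5, ε/D = 1.04×10^-4 → f = 0.01352 (Haaland)
Major: h_f = f(L/D)·V²/2g = 0.01352·271.8·0.1059 = 0.3891 m
Minor: ΣK = 5.62; h_m = ΣK·V²/2g = 0.5951 m
Total H_L = 0.3891 + 0.5951 = 0.9842 m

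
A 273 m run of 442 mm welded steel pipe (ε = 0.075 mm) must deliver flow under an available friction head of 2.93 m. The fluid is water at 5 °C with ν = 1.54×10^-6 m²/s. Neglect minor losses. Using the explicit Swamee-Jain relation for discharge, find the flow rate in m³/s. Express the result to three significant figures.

Q ≈ 0.386 m³/s

Swamee-Jain (Type II): Q = -0.965·√(gD⁵h_f/L)·ln[ε/(3.7D) + √(3.17ν²L/(gD³h_f))]
√(gD⁵h_f/L) = √(9.81·0.442⁵·2.93/273) = 0.04214
ε/(3.7D) = 4.59×10^-5; √(3.17ν²L/(gD³h_f)) = 2.88×10^-5
Q = -0.965·0.04214·ln(7.462×10^-5) = 0.3865 m³/s
Check: V = 2.52 m/s, Re = 7.23×10^5, f = 0.01475, h_f = 2.95 m ≈ 2.93 m ✓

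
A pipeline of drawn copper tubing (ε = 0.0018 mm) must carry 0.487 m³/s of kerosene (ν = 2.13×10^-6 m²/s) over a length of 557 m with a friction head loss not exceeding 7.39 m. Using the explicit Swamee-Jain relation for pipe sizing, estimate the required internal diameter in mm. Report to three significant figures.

D ≈ 457 mm

Swamee-Jain (Type III): D = 0.66·[ε^1.25·(LQ²/(gh_f))^4.75 + ν·Q^9.4·(L/(gh_f))^5.2]^0.04
LQ²/(gh_f) = 1.822; L/(gh_f) = 7.683
Term 1 = ε^1.25·(…)^4.75 = 1.14×10^-6; Term 2 = ν·Q^9.4·(…)^5.2 = 9.91×10^-5
D = 0.66·(1.14×10^-6 + 9.91×10^-5)^0.04 = 0.4566 m = 457 mm
Check: V = 2.97 m/s, Re = 6.37×10^5, f = 0.01261, h_f = 6.93 m ≈ 7.39 m ✓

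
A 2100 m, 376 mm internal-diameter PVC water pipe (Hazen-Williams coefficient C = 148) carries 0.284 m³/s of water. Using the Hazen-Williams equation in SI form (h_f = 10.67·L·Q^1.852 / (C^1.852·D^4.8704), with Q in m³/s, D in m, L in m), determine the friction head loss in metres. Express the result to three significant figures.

h_f = 10.67·2100·0.284^1.852 / (148^1.852·0.376^4.8704) = 24.41 m

h_f ≈ 24.4 m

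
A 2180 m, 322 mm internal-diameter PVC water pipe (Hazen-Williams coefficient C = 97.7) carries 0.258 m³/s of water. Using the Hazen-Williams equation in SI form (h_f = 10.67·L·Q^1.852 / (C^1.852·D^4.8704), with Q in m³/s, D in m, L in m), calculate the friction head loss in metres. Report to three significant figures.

h_f ≈ 97.4 m

h_f = 10.67·2180·0.258^1.852 / (97.7^1.852·0.322^4.8704) = 97.41 m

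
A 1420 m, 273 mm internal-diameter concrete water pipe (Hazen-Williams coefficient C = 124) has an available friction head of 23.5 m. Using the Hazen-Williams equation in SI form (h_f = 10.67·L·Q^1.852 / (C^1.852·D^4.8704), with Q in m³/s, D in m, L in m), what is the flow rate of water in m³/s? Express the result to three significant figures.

Q ≈ 0.124 m³/s

Rearranging: Q = [h_f·C^1.852·D^4.8704 / (10.67·L)]^(1/1.852)
Q = [23.5·124^1.852·0.273^4.8704 / (10.67·1420)]^0.540 = 0.1241 m³/s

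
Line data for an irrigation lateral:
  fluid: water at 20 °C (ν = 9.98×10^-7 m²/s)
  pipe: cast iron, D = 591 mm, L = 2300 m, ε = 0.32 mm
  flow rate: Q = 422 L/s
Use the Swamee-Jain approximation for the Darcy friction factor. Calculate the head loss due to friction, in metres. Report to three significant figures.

V = 4Q/(πD²) = 4·0.422/(π·0.591²) = 1.538 m/s
Re = VD/ν = 1.538·0.591/9.98×10^-7 = 9.11×10^5 → turbulent
ε/D = 0.32/591 = 5.41×10^-4
Swamee-Jain: f = 0.01762
h_f = f(L/D)V²/(2g) = 0.01762·(2300/0.591)·1.538²/(2·9.81) = 8.272 m

h_f ≈ 8.27 m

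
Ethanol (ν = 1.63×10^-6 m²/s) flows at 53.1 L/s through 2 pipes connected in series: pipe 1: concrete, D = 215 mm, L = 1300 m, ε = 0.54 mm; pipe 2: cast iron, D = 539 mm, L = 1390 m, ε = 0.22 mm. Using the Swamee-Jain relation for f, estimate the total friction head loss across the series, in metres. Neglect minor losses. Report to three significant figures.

Pipe 1: V = 1.463 m/s, Re = 1.93×10^5, ε/D = 0.00251, f = 0.02588, h_1 = f(L/D)V²/2g = 17.06 m
Pipe 2: V = 0.2327 m/s, Re = 7.70×10^4, ε/D = 4.08×10^-4, f = 0.02078, h_2 = f(L/D)V²/2g = 0.1479 m
Series → Q common, losses add: H = Σh = 17.21 m

H ≈ 17.2 m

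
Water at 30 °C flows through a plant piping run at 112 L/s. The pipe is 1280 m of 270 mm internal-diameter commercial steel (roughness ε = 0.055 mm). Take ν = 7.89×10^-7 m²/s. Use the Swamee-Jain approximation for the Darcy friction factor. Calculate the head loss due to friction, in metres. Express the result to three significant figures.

h_f ≈ 14.0 m

V = 4Q/(πD²) = 4·0.112/(π·0.270²) = 1.956 m/s
Re = VD/ν = 1.956·0.270/7.89×10^-7 = 6.69×10^5 → turbulent
ε/D = 0.055/270 = 2.04×10^-4
Swamee-Jain: f = 0.01519
h_f = f(L/D)V²/(2g) = 0.01519·(1280/0.270)·1.956²/(2·9.81) = 14.05 m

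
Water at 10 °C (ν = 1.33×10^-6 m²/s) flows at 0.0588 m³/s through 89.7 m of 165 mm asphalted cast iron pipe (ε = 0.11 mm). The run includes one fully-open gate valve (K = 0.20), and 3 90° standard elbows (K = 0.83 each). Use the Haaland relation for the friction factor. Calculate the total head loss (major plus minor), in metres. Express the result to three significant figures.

V = 4Q/(πD²) = 2.750 m/s; V²/2g = 0.3854 m
Re = 3.41×10^5, ε/D = 6.67×10^-4 → f = 0.01886 (Haaland)
Major: h_f = f(L/D)·V²/2g = 0.01886·543.6·0.3854 = 3.951 m
Minor: ΣK = 2.69; h_m = ΣK·V²/2g = 1.037 m
Total H_L = 3.951 + 1.037 = 4.988 m

H_L ≈ 4.99 m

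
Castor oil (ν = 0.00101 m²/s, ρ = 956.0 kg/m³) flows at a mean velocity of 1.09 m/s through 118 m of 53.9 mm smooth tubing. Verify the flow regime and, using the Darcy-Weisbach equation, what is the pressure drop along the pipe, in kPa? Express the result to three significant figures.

Re = VD/ν = 1.09·0.05390/0.00101 = 58.2 → laminar (Re < 2300)
f = 64/Re = 1.100
h_f = f(L/D)V²/(2g) = 1.100·(118/0.05390)·1.09²/(2·9.81) = 145.9 m
Δp = ρg·h_f = 956.0·9.81·145.9 = 1368 kPa

Δp ≈ 1370 kPa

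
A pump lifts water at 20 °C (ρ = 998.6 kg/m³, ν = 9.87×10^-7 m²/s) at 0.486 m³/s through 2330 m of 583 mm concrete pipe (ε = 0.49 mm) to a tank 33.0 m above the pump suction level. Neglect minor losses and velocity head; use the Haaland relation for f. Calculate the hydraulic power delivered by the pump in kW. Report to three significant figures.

V = 4Q/(πD²) = 1.821 m/s; Re = 1.08×10^6; ε/D = 8.40×10^-4; f = 0.01915
h_f = f(L/D)V²/2g = 12.93 m
Total head H = z + h_f = 33.0 + 12.93 = 45.93 m
P_hyd = ρgQH = 998.6·9.81·0.486·45.93 = 218.7 kW

P_hyd ≈ 219 kW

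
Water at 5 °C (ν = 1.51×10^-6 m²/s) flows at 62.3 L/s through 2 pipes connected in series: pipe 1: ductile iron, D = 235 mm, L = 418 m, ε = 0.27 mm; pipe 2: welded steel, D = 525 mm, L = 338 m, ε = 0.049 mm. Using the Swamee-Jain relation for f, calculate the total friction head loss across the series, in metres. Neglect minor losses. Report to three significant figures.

Pipe 1: V = 1.436 m/s, Re = 2.24×10^5, ε/D = 0.00115, f = 0.02163, h_1 = f(L/D)V²/2g = 4.046 m
Pipe 2: V = 0.2878 m/s, Re = 1.00×10^5, ε/D = 9.33×10^-5, f = 0.01841, h_2 = f(L/D)V²/2g = 0.05004 m
Series → Q common, losses add: H = Σh = 4.096 m

H ≈ 4.10 m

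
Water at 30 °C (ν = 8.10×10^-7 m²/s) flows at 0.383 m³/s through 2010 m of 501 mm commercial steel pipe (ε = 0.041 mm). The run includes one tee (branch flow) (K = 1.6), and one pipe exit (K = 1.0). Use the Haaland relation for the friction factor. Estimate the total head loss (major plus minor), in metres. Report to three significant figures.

H_L ≈ 10.4 m

V = 4Q/(πD²) = 1.943 m/s; V²/2g = 0.1924 m
Re = 1.20×10^6, ε/D = 8.18×10^-5 → f = 0.01285 (Haaland)
Major: h_f = f(L/D)·V²/2g = 0.01285·4012·0.1924 = 9.916 m
Minor: ΣK = 2.60; h_m = ΣK·V²/2g = 0.5002 m
Total H_L = 9.916 + 0.5002 = 10.42 m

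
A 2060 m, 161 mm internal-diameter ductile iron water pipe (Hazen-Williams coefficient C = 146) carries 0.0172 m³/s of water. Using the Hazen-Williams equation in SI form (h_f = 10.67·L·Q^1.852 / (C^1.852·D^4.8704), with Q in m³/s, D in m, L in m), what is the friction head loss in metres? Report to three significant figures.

h_f ≈ 8.49 m

h_f = 10.67·2060·0.0172^1.852 / (146^1.852·0.161^4.8704) = 8.490 m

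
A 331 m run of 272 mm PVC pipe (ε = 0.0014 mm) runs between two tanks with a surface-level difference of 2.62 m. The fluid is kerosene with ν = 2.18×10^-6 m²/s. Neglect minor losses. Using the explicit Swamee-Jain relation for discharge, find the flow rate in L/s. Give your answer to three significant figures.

Swamee-Jain (Type II): Q = -0.965·√(gD⁵h_f/L)·ln[ε/(3.7D) + √(3.17ν²L/(gD³h_f))]
√(gD⁵h_f/L) = √(9.81·0.272⁵·2.62/331) = 0.01075
ε/(3.7D) = 1.39×10^-6; √(3.17ν²L/(gD³h_f)) = 9.82×10^-5
Q = -0.965·0.01075·ln(9.958×10^-5) = 0.09561 m³/s
Check: V = 1.65 m/s, Re = 2.05×10^5, f = 0.01550, h_f = 2.60 m ≈ 2.62 m ✓

Q ≈ 95.6 L/s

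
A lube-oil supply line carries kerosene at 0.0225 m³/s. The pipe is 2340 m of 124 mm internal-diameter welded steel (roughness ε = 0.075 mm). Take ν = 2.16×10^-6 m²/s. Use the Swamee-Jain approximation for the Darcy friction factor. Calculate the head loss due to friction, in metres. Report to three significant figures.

h_f ≈ 69.1 m

V = 4Q/(πD²) = 4·0.0225/(π·0.124²) = 1.863 m/s
Re = VD/ν = 1.863·0.124/2.16×10^-6 = 1.07×10^5 → turbulent
ε/D = 0.075/124 = 6.05×10^-4
Swamee-Jain: f = 0.02069
h_f = f(L/D)V²/(2g) = 0.02069·(2340/0.124)·1.863²/(2·9.81) = 69.09 m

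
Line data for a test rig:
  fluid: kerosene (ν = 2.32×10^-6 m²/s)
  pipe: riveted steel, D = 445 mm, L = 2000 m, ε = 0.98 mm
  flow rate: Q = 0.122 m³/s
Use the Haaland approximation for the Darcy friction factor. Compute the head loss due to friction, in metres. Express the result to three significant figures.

h_f ≈ 3.53 m

V = 4Q/(πD²) = 4·0.122/(π·0.445²) = 0.7844 m/s
Re = VD/ν = 0.7844·0.445/2.32×10^-6 = 1.50×10^5 → turbulent
ε/D = 0.98/445 = 0.00220
Haaland: f = 0.02505
h_f = f(L/D)V²/(2g) = 0.02505·(2000/0.445)·0.7844²/(2·9.81) = 3.530 m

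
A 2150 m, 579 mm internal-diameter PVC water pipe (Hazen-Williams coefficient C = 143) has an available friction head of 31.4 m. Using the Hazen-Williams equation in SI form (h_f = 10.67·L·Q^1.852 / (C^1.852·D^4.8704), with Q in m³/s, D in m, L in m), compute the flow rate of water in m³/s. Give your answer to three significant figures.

Q ≈ 0.966 m³/s

Rearranging: Q = [h_f·C^1.852·D^4.8704 / (10.67·L)]^(1/1.852)
Q = [31.4·143^1.852·0.579^4.8704 / (10.67·2150)]^0.540 = 0.9660 m³/s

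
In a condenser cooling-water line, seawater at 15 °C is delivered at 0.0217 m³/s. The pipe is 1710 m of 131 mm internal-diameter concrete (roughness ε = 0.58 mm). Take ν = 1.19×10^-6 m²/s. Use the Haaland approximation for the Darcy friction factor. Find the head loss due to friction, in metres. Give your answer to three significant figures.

V = 4Q/(πD²) = 4·0.0217/(π·0.131²) = 1.610 m/s
Re = VD/ν = 1.610·0.131/1.19×10^-6 = 1.77×10^5 → turbulent
ε/D = 0.58/131 = 0.00443
Haaland: f = 0.02986
h_f = f(L/D)V²/(2g) = 0.02986·(1710/0.131)·1.610²/(2·9.81) = 51.50 m

h_f ≈ 51.5 m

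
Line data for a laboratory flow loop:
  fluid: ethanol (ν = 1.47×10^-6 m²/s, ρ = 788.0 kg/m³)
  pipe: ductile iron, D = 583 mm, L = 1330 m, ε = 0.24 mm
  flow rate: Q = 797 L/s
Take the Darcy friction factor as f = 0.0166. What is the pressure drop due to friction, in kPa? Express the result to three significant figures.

Δp ≈ 133 kPa

V = 4Q/(πD²) = 4·0.797/(π·0.583²) = 2.986 m/s
h_f = f(L/D)V²/(2g) = 0.01660·(1330/0.583)·2.986²/(2·9.81) = 17.21 m
Δp = ρg·h_f = 788.0·9.81·17.21 = 133.0 kPa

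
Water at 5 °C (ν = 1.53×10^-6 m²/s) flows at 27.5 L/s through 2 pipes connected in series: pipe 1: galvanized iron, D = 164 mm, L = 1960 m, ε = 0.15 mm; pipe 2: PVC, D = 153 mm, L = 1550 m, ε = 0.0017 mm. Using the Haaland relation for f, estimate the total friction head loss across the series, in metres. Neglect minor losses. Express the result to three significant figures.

Pipe 1: V = 1.302 m/s, Re = 1.40×10^5, ε/D = 9.15×10^-4, f = 0.02106, h_1 = f(L/D)V²/2g = 21.74 m
Pipe 2: V = 1.496 m/s, Re = 1.50×10^5, ε/D = 1.11×10^-5, f = 0.01647, h_2 = f(L/D)V²/2g = 19.02 m
Series → Q common, losses add: H = Σh = 40.77 m

H ≈ 40.8 m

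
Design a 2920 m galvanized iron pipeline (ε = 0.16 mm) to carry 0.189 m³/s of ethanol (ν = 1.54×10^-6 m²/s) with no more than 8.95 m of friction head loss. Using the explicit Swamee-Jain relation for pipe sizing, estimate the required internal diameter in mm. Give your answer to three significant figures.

D ≈ 448 mm

Swamee-Jain (Type III): D = 0.66·[ε^1.25·(LQ²/(gh_f))^4.75 + ν·Q^9.4·(L/(gh_f))^5.2]^0.04
LQ²/(gh_f) = 1.188; L/(gh_f) = 33.26
Term 1 = ε^1.25·(…)^4.75 = 4.08×10^-5; Term 2 = ν·Q^9.4·(…)^5.2 = 2.00×10^-5
D = 0.66·(4.08×10^-5 + 2.00×10^-5)^0.04 = 0.4476 m = 448 mm
Check: V = 1.20 m/s, Re = 3.49×10^5, f = 0.01724, h_f = 8.27 m ≈ 8.95 m ✓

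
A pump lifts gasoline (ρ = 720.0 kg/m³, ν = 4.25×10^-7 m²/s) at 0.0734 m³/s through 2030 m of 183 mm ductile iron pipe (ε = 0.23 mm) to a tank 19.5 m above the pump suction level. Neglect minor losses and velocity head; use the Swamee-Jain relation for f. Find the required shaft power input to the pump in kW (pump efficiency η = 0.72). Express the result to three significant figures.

V = 4Q/(πD²) = 2.791 m/s; Re = 1.20×10^6; ε/D = 0.00126; f = 0.02107
h_f = f(L/D)V²/2g = 92.76 m
Total head H = z + h_f = 19.5 + 92.76 = 112.3 m
P_hyd = ρgQH = 720.0·9.81·0.0734·112.3 = 58.20 kW
P_shaft = P_hyd/η = 58.20/0.72 = 80.83 kW

P_shaft ≈ 80.8 kW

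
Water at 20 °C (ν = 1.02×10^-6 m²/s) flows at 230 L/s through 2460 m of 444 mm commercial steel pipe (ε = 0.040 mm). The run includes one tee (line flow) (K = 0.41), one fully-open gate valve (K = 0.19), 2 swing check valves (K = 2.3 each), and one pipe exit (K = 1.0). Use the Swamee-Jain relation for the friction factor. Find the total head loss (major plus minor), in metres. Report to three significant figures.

V = 4Q/(πD²) = 1.485 m/s; V²/2g = 0.1125 m
Re = 6.47×10^5, ε/D = 9.01×10^-5 → f = 0.01394 (Swamee-Jain)
Major: h_f = f(L/D)·V²/2g = 0.01394·5541·0.1125 = 8.685 m
Minor: ΣK = 6.20; h_m = ΣK·V²/2g = 0.6973 m
Total H_L = 8.685 + 0.6973 = 9.383 m

H_L ≈ 9.38 m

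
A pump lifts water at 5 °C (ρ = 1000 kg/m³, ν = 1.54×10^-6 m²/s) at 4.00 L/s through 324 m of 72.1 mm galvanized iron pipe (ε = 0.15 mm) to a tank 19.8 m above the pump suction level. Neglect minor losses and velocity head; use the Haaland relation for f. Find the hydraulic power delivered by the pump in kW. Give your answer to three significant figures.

P_hyd ≈ 1.01 kW

V = 4Q/(πD²) = 0.9797 m/s; Re = 4.59×10^4; ε/D = 0.00208; f = 0.02669
h_f = f(L/D)V²/2g = 5.866 m
Total head H = z + h_f = 19.8 + 5.866 = 25.67 m
P_hyd = ρgQH = 1000·9.81·0.00400·25.67 = 1.007 kW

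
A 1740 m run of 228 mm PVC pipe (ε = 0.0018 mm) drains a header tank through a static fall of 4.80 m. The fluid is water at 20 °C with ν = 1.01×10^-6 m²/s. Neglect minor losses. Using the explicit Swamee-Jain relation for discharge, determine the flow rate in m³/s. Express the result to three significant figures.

Swamee-Jain (Type II): Q = -0.965·√(gD⁵h_f/L)·ln[ε/(3.7D) + √(3.17ν²L/(gD³h_f))]
√(gD⁵h_f/L) = √(9.81·0.228⁵·4.80/1740) = 0.004083
ε/(3.7D) = 2.13×10^-6; √(3.17ν²L/(gD³h_f)) = 1.00×10^-4
Q = -0.965·0.004083·ln(1.025×10^-4) = 0.03619 m³/s
Check: V = 0.886 m/s, Re = 2.00×10^5, f = 0.01560, h_f = 4.77 m ≈ 4.80 m ✓

Q ≈ 0.0362 m³/s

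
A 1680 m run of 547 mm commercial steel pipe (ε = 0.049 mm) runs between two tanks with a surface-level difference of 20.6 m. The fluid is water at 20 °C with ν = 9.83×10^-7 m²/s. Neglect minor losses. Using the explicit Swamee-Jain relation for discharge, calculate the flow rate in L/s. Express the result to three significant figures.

Swamee-Jain (Type II): Q = -0.965·√(gD⁵h_f/L)·ln[ε/(3.7D) + √(3.17ν²L/(gD³h_f))]
√(gD⁵h_f/L) = √(9.81·0.547⁵·20.6/1680) = 0.07675
ε/(3.7D) = 2.42×10^-5; √(3.17ν²L/(gD³h_f)) = 1.25×10^-5
Q = -0.965·0.07675·ln(3.668×10^-5) = 0.7564 m³/s
Check: V = 3.22 m/s, Re = 1.79×10^6, f = 0.01278, h_f = 20.7 m ≈ 20.6 m ✓

Q ≈ 756 L/s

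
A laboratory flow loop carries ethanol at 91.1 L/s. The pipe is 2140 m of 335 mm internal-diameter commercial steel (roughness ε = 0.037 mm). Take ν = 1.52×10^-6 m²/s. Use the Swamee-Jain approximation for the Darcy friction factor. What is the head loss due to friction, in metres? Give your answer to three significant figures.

V = 4Q/(πD²) = 4·0.0911/(π·0.335²) = 1.034 m/s
Re = VD/ν = 1.034·0.335/1.52×10^-6 = 2.28×10^5 → turbulent
ε/D = 0.037/335 = 1.10×10^-4
Swamee-Jain: f = 0.01615
h_f = f(L/D)V²/(2g) = 0.01615·(2140/0.335)·1.034²/(2·9.81) = 5.618 m

h_f ≈ 5.62 m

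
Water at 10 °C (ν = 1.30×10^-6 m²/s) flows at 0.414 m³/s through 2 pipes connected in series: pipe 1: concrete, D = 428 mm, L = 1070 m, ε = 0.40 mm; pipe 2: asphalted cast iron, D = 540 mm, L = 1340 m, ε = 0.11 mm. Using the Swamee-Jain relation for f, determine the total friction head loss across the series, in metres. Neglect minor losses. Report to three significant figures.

H ≈ 27.1 m

Pipe 1: V = 2.878 m/s, Re = 9.47×10^5, ε/D = 9.35×10^-4, f = 0.01975, h_1 = f(L/D)V²/2g = 20.83 m
Pipe 2: V = 1.808 m/s, Re = 7.51×10^5, ε/D = 2.04×10^-4, f = 0.01507, h_2 = f(L/D)V²/2g = 6.230 m
Series → Q common, losses add: H = Σh = 27.06 m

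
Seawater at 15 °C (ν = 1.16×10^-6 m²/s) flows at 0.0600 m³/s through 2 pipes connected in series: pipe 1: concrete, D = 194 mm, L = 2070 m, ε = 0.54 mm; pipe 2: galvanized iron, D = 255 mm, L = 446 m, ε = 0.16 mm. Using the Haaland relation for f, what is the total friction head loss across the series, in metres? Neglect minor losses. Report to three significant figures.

H ≈ 60.7 m

Pipe 1: V = 2.030 m/s, Re = 3.39×10^5, ε/D = 0.00278, f = 0.02605, h_1 = f(L/D)V²/2g = 58.37 m
Pipe 2: V = 1.175 m/s, Re = 2.58×10^5, ε/D = 6.27×10^-4, f = 0.01894, h_2 = f(L/D)V²/2g = 2.331 m
Series → Q common, losses add: H = Σh = 60.70 m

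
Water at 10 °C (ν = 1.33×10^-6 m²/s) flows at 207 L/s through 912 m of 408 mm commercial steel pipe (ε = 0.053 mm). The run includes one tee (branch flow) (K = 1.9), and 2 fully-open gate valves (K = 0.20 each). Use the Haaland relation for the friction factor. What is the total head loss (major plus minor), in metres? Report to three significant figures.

V = 4Q/(πD²) = 1.583 m/s; V²/2g = 0.1278 m
Re = 4.86×10^5, ε/D = 1.30×10^-4 → f = 0.01463 (Haaland)
Major: h_f = f(L/D)·V²/2g = 0.01463·2235·0.1278 = 4.180 m
Minor: ΣK = 2.30; h_m = ΣK·V²/2g = 0.2939 m
Total H_L = 4.180 + 0.2939 = 4.474 m

H_L ≈ 4.47 m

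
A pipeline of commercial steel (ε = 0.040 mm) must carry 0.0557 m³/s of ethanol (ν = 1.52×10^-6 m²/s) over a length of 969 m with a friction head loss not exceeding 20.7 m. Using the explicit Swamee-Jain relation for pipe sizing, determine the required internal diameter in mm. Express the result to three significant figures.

D ≈ 185 mm

Swamee-Jain (Type III): D = 0.66·[ε^1.25·(LQ²/(gh_f))^4.75 + ν·Q^9.4·(L/(gh_f))^5.2]^0.04
LQ²/(gh_f) = 0.01480; L/(gh_f) = 4.772
Term 1 = ε^1.25·(…)^4.75 = 6.49×10^-15; Term 2 = ν·Q^9.4·(…)^5.2 = 8.36×10^-15
D = 0.66·(6.49×10^-15 + 8.36×10^-15)^0.04 = 0.1847 m = 185 mm
Check: V = 2.08 m/s, Re = 2.53×10^5, f = 0.01676, h_f = 19.4 m ≈ 20.7 m ✓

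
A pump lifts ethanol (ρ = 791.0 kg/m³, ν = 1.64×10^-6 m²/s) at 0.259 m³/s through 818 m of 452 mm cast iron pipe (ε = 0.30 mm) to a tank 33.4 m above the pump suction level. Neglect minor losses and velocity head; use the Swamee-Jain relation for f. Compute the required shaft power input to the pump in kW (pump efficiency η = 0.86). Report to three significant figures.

P_shaft ≈ 88.6 kW

V = 4Q/(πD²) = 1.614 m/s; Re = 4.45×10^5; ε/D = 6.64×10^-4; f = 0.01882
h_f = f(L/D)V²/2g = 4.523 m
Total head H = z + h_f = 33.4 + 4.523 = 37.92 m
P_hyd = ρgQH = 791.0·9.81·0.259·37.92 = 76.22 kW
P_shaft = P_hyd/η = 76.22/0.86 = 88.62 kW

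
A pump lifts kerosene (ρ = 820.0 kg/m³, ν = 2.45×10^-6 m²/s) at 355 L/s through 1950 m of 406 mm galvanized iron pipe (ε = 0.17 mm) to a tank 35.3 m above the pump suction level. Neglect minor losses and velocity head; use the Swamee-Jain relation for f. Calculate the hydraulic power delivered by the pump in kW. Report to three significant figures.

P_hyd ≈ 192 kW

V = 4Q/(πD²) = 2.742 m/s; Re = 4.54×10^5; ε/D = 4.19×10^-4; f = 0.01734
h_f = f(L/D)V²/2g = 31.92 m
Total head H = z + h_f = 35.3 + 31.92 = 67.22 m
P_hyd = ρgQH = 820.0·9.81·0.355·67.22 = 192.0 kW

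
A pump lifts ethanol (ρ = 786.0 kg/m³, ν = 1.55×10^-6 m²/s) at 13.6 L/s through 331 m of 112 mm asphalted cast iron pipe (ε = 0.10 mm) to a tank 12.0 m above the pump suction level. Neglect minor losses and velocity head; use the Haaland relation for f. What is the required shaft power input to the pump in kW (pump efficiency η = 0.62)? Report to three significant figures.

V = 4Q/(πD²) = 1.380 m/s; Re = 9.97×10^4; ε/D = 8.93×10^-4; f = 0.02159
h_f = f(L/D)V²/2g = 6.198 m
Total head H = z + h_f = 12.0 + 6.198 = 18.20 m
P_hyd = ρgQH = 786.0·9.81·0.0136·18.20 = 1.908 kW
P_shaft = P_hyd/η = 1.908/0.62 = 3.078 kW

P_shaft ≈ 3.08 kW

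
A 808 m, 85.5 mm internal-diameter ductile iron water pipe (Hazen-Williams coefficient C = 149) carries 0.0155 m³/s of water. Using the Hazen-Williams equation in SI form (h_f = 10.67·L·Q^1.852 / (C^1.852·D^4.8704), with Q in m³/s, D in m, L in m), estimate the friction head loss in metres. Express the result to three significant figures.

h_f ≈ 57.7 m

h_f = 10.67·808·0.0155^1.852 / (149^1.852·0.0855^4.8704) = 57.69 m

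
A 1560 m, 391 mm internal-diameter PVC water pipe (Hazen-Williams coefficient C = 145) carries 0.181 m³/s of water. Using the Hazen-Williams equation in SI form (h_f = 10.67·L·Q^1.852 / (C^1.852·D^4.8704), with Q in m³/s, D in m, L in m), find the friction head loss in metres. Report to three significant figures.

h_f ≈ 6.76 m

h_f = 10.67·1560·0.181^1.852 / (145^1.852·0.391^4.8704) = 6.760 m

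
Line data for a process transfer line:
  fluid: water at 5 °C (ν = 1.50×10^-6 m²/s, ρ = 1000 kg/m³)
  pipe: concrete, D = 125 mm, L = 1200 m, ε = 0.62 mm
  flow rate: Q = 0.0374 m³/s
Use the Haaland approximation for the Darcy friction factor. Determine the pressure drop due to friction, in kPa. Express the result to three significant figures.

Δp ≈ 1370 kPa

V = 4Q/(πD²) = 4·0.0374/(π·0.125²) = 3.048 m/s
Re = VD/ν = 3.048·0.125/1.50×10^-6 = 2.54×10^5 → turbulent
ε/D = 0.62/125 = 0.00496
Haaland: f = 0.03070
h_f = f(L/D)V²/(2g) = 0.03070·(1200/0.125)·3.048²/(2·9.81) = 139.5 m
Δp = ρg·h_f = 1000·9.81·139.5 = 1369 kPa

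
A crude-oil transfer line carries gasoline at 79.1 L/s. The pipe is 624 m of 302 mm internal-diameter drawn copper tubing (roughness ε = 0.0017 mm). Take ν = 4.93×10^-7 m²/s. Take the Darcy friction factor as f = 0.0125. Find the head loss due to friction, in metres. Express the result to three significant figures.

V = 4Q/(πD²) = 4·0.0791/(π·0.302²) = 1.104 m/s
h_f = f(L/D)V²/(2g) = 0.01250·(624/0.302)·1.104²/(2·9.81) = 1.605 m

h_f ≈ 1.61 m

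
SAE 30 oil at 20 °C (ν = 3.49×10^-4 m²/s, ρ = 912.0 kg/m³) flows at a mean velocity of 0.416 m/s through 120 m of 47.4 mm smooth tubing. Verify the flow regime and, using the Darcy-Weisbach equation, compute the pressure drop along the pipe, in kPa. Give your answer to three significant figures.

Re = VD/ν = 0.416·0.04740/3.49×10^-4 = 56.5 → laminar (Re < 2300)
f = 64/Re = 1.133
h_f = f(L/D)V²/(2g) = 1.133·(120/0.04740)·0.416²/(2·9.81) = 25.29 m
Δp = ρg·h_f = 912.0·9.81·25.29 = 226.3 kPa

Δp ≈ 226 kPa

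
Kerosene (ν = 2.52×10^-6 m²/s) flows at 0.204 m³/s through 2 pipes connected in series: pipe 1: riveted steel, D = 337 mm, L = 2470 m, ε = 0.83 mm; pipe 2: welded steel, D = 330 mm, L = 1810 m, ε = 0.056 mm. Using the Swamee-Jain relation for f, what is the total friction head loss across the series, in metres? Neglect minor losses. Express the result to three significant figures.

Pipe 1: V = 2.287 m/s, Re = 3.06×10^5, ε/D = 0.00246, f = 0.02543, h_1 = f(L/D)V²/2g = 49.69 m
Pipe 2: V = 2.385 m/s, Re = 3.12×10^5, ε/D = 1.70×10^-4, f = 0.01598, h_2 = f(L/D)V²/2g = 25.42 m
Series → Q common, losses add: H = Σh = 75.11 m

H ≈ 75.1 m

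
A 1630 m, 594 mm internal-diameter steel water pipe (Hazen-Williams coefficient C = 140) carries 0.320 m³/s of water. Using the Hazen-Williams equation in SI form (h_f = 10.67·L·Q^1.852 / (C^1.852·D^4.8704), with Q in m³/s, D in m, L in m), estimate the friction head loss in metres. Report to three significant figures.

h_f = 10.67·1630·0.320^1.852 / (140^1.852·0.594^4.8704) = 2.825 m

h_f ≈ 2.82 m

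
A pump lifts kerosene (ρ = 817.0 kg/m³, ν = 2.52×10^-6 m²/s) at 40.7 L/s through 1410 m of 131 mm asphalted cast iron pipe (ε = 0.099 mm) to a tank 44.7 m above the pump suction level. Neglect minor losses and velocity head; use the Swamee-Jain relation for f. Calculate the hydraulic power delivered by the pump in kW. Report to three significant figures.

V = 4Q/(πD²) = 3.020 m/s; Re = 1.57×10^5; ε/D = 7.56×10^-4; f = 0.02055
h_f = f(L/D)V²/2g = 102.8 m
Total head H = z + h_f = 44.7 + 102.8 = 147.5 m
P_hyd = ρgQH = 817.0·9.81·0.0407·147.5 = 48.12 kW

P_hyd ≈ 48.1 kW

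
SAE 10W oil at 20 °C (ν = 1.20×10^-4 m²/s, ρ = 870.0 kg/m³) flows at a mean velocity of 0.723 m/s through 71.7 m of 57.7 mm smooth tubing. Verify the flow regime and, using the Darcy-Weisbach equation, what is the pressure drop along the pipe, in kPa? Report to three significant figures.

Δp ≈ 52.0 kPa

Re = VD/ν = 0.723·0.05770/1.20×10^-4 = 348 → laminar (Re < 2300)
f = 64/Re = 0.1841
h_f = f(L/D)V²/(2g) = 0.1841·(71.7/0.05770)·0.723²/(2·9.81) = 6.095 m
Δp = ρg·h_f = 870.0·9.81·6.095 = 52.02 kPa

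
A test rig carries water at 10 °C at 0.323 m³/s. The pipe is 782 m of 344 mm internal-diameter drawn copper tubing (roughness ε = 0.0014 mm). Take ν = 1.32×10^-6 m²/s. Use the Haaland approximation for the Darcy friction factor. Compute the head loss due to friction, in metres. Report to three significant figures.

V = 4Q/(πD²) = 4·0.323/(π·0.344²) = 3.475 m/s
Re = VD/ν = 3.475·0.344/1.32×10^-6 = 9.06×10^5 → turbulent
ε/D = 0.0014/344 = 4.07×10^-6
Haaland: f = 0.01185
h_f = f(L/D)V²/(2g) = 0.01185·(782/0.344)·3.475²/(2·9.81) = 16.58 m

h_f ≈ 16.6 m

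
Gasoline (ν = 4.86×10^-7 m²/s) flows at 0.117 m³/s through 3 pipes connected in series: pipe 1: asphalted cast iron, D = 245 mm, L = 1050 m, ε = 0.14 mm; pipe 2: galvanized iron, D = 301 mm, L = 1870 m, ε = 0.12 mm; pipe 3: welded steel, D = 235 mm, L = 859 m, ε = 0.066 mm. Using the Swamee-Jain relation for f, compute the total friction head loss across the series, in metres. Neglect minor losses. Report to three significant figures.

H ≈ 58.8 m

Pipe 1: V = 2.482 m/s, Re = 1.25×10^6, ε/D = 5.71×10^-4, f = 0.01767, h_1 = f(L/D)V²/2g = 23.77 m
Pipe 2: V = 1.644 m/s, Re = 1.02×10^6, ε/D = 3.99×10^-4, f = 0.01656, h_2 = f(L/D)V²/2g = 14.18 m
Pipe 3: V = 2.697 m/s, Re = 1.30×10^6, ε/D = 2.81×10^-4, f = 0.01541, h_3 = f(L/D)V²/2g = 20.90 m
Series → Q common, losses add: H = Σh = 58.84 m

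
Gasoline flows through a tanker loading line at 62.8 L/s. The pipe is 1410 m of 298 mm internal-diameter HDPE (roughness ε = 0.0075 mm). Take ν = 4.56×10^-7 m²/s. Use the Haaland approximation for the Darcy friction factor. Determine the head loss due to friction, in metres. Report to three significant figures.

V = 4Q/(πD²) = 4·0.0628/(π·0.298²) = 0.9004 m/s
Re = VD/ν = 0.9004·0.298/4.56×10^-7 = 5.88×10^5 → turbulent
ε/D = 0.0075/298 = 2.52×10^-5
Haaland: f = 0.01303
h_f = f(L/D)V²/(2g) = 0.01303·(1410/0.298)·0.9004²/(2·9.81) = 2.547 m

h_f ≈ 2.55 m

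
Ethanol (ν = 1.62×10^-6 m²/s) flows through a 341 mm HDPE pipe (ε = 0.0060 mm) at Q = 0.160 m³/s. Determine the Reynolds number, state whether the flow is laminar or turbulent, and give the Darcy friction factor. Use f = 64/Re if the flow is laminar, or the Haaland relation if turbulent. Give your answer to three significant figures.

Re ≈ 3.69×10^5; turbulent; f ≈ 0.0140

V = 4Q/(πD²) = 1.752 m/s
Re = VD/ν = 1.752·0.341/1.62×10^-6 = 3.69×10^5
Re > 4000 → turbulent; ε/D = 1.76×10^-5
Haaland: f = 0.01397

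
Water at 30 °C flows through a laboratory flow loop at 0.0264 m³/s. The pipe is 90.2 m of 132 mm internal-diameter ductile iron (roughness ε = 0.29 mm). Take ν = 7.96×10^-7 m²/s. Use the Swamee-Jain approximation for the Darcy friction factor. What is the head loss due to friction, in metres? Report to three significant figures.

h_f ≈ 3.20 m

V = 4Q/(πD²) = 4·0.0264/(π·0.132²) = 1.929 m/s
Re = VD/ν = 1.929·0.132/7.96×10^-7 = 3.20×10^5 → turbulent
ε/D = 0.29/132 = 0.00220
Swamee-Jain: f = 0.02469
h_f = f(L/D)V²/(2g) = 0.02469·(90.2/0.132)·1.929²/(2·9.81) = 3.200 m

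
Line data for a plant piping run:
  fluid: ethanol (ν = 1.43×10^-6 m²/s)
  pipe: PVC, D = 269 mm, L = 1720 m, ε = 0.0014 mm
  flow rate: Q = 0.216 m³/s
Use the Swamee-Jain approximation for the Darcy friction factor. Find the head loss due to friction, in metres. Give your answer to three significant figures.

h_f ≈ 58.4 m

V = 4Q/(πD²) = 4·0.216/(π·0.269²) = 3.801 m/s
Re = VD/ν = 3.801·0.269/1.43×10^-6 = 7.15×10^5 → turbulent
ε/D = 0.0014/269 = 5.20×10^-6
Swamee-Jain: f = 0.01240
h_f = f(L/D)V²/(2g) = 0.01240·(1720/0.269)·3.801²/(2·9.81) = 58.36 m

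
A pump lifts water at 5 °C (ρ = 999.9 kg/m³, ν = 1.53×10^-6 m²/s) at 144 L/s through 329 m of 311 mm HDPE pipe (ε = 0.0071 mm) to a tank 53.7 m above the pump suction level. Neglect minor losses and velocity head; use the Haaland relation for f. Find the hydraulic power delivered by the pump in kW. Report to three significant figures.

P_hyd ≈ 79.7 kW

V = 4Q/(πD²) = 1.896 m/s; Re = 3.85×10^5; ε/D = 2.28×10^-5; f = 0.01392
h_f = f(L/D)V²/2g = 2.697 m
Total head H = z + h_f = 53.7 + 2.697 = 56.40 m
P_hyd = ρgQH = 999.9·9.81·0.144·56.40 = 79.66 kW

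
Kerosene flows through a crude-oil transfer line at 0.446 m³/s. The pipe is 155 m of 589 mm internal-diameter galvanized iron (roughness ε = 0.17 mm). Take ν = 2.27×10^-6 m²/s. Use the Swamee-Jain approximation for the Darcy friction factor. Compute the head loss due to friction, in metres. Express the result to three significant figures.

V = 4Q/(πD²) = 4·0.446/(π·0.589²) = 1.637 m/s
Re = VD/ν = 1.637·0.589/2.27×10^-6 = 4.25×10^5 → turbulent
ε/D = 0.17/589 = 2.89×10^-4
Swamee-Jain: f = 0.01648
h_f = f(L/D)V²/(2g) = 0.01648·(155/0.589)·1.637²/(2·9.81) = 0.5922 m

h_f ≈ 0.592 m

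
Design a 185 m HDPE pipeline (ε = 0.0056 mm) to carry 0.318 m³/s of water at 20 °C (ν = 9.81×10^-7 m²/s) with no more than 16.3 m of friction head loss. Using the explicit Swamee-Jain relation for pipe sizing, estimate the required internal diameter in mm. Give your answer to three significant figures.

Swamee-Jain (Type III): D = 0.66·[ε^1.25·(LQ²/(gh_f))^4.75 + ν·Q^9.4·(L/(gh_f))^5.2]^0.04
LQ²/(gh_f) = 0.1170; L/(gh_f) = 1.157
Term 1 = ε^1.25·(…)^4.75 = 1.02×10^-11; Term 2 = ν·Q^9.4·(…)^5.2 = 4.40×10^-11
D = 0.66·(1.02×10^-11 + 4.40×10^-11)^0.04 = 0.2564 m = 256 mm
Check: V = 6.16 m/s, Re = 1.61×10^6, f = 0.01140, h_f = 15.9 m ≈ 16.3 m ✓

D ≈ 256 mm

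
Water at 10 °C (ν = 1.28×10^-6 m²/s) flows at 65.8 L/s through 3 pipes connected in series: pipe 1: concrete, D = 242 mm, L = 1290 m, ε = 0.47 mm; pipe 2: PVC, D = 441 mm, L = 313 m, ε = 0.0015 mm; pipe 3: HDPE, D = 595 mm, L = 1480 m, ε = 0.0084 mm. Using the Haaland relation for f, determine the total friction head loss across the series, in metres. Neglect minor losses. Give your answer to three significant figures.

H ≈ 13.5 m

Pipe 1: V = 1.431 m/s, Re = 2.70×10^5, ε/D = 0.00194, f = 0.02388, h_1 = f(L/D)V²/2g = 13.28 m
Pipe 2: V = 0.4308 m/s, Re = 1.48×10^5, ε/D = 3.40×10^-6, f = 0.01646, h_2 = f(L/D)V²/2g = 0.1105 m
Pipe 3: V = 0.2366 m/s, Re = 1.10×10^5, ε/D = 1.41×10^-5, f = 0.01753, h_3 = f(L/D)V²/2g = 0.1245 m
Series → Q common, losses add: H = Σh = 13.51 m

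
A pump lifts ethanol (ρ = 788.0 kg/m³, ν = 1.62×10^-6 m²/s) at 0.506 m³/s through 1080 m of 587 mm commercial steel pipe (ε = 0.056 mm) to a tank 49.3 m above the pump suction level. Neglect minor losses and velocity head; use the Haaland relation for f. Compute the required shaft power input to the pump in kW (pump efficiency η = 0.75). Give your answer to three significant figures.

V = 4Q/(πD²) = 1.870 m/s; Re = 6.77×10^5; ε/D = 9.54×10^-5; f = 0.01374
h_f = f(L/D)V²/2g = 4.506 m
Total head H = z + h_f = 49.3 + 4.506 = 53.81 m
P_hyd = ρgQH = 788.0·9.81·0.506·53.81 = 210.5 kW
P_shaft = P_hyd/η = 210.5/0.75 = 280.6 kW

P_shaft ≈ 281 kW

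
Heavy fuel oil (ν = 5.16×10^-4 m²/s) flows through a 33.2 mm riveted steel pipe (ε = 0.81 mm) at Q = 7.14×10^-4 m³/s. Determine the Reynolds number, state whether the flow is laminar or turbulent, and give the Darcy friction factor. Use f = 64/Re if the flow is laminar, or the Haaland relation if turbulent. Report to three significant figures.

Re ≈ 53.1; laminar; f = 64/Re ≈ 1.21

V = 4Q/(πD²) = 0.8248 m/s
Re = VD/ν = 0.8248·0.0332/5.16×10^-4 = 53.1
Re < 2300 → laminar → f = 64/Re = 1.206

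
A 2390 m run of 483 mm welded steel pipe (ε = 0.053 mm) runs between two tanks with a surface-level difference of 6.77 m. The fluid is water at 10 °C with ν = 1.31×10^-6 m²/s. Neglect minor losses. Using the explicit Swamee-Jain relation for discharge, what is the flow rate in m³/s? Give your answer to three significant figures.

Q ≈ 0.249 m³/s

Swamee-Jain (Type II): Q = -0.965·√(gD⁵h_f/L)·ln[ε/(3.7D) + √(3.17ν²L/(gD³h_f))]
√(gD⁵h_f/L) = √(9.81·0.483⁵·6.77/2390) = 0.02703
ε/(3.7D) = 2.97×10^-5; √(3.17ν²L/(gD³h_f)) = 4.17×10^-5
Q = -0.965·0.02703·ln(7.134×10^-5) = 0.2490 m³/s
Check: V = 1.36 m/s, Re = 5.01×10^5, f = 0.01458, h_f = 6.79 m ≈ 6.77 m ✓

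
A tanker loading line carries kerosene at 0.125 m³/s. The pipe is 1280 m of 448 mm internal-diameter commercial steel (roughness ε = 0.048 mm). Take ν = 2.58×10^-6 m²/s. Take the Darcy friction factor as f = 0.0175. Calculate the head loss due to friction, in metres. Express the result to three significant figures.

V = 4Q/(πD²) = 4·0.125/(π·0.448²) = 0.7930 m/s
h_f = f(L/D)V²/(2g) = 0.01750·(1280/0.448)·0.7930²/(2·9.81) = 1.603 m

h_f ≈ 1.60 m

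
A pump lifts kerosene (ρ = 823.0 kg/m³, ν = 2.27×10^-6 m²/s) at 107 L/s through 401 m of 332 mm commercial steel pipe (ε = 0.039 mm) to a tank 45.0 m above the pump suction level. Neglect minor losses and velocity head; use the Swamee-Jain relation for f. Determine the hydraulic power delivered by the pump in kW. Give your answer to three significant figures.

P_hyd ≈ 40.2 kW

V = 4Q/(πD²) = 1.236 m/s; Re = 1.81×10^5; ε/D = 1.17×10^-4; f = 0.01679
h_f = f(L/D)V²/2g = 1.579 m
Total head H = z + h_f = 45.0 + 1.579 = 46.58 m
P_hyd = ρgQH = 823.0·9.81·0.107·46.58 = 40.24 kW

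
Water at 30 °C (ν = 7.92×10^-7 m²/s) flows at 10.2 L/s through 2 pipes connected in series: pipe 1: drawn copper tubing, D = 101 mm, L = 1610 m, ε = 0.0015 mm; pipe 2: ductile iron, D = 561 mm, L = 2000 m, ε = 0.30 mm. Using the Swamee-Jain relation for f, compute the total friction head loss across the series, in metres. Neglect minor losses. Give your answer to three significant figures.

H ≈ 21.5 m

Pipe 1: V = 1.273 m/s, Re = 1.62×10^5, ε/D = 1.49×10^-5, f = 0.01630, h_1 = f(L/D)V²/2g = 21.47 m
Pipe 2: V = 0.04127 m/s, Re = 2.92×10^4, ε/D = 5.35×10^-4, f = 0.02505, h_2 = f(L/D)V²/2g = 0.007752 m
Series → Q common, losses add: H = Σh = 21.48 m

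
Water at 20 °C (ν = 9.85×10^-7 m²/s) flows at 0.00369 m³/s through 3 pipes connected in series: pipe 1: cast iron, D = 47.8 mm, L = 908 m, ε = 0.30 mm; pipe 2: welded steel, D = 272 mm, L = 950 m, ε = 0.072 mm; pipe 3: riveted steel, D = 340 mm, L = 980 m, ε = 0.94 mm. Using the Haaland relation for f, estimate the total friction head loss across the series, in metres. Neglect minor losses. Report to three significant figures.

Pipe 1: V = 2.056 m/s, Re = 9.98×10^4, ε/D = 0.00628, f = 0.03338, h_1 = f(L/D)V²/2g = 136.6 m
Pipe 2: V = 0.06350 m/s, Re = 1.75×10^4, ε/D = 2.65×10^-4, f = 0.02704, h_2 = f(L/D)V²/2g = 0.01941 m
Pipe 3: V = 0.04064 m/s, Re = 1.40×10^4, ε/D = 0.00276, f = 0.03252, h_3 = f(L/D)V²/2g = 0.007891 m
Series → Q common, losses add: H = Σh = 136.7 m

H ≈ 137 m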